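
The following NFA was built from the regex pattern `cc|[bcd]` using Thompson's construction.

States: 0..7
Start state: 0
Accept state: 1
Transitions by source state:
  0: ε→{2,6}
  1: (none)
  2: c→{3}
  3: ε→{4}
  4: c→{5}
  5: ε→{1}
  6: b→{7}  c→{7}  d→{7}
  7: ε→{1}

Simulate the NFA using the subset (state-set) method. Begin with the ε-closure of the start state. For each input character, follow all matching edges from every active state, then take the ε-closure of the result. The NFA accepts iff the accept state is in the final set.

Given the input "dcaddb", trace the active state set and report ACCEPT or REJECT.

start: ε-closure({0}) = {0,2,6}
'd' @ 1: {1,7}  [accepting]
'c' @ 2: {}  — state set empty
rest 'addb' ignored (set empty)
end set {} — state 1 not in

Answer: REJECT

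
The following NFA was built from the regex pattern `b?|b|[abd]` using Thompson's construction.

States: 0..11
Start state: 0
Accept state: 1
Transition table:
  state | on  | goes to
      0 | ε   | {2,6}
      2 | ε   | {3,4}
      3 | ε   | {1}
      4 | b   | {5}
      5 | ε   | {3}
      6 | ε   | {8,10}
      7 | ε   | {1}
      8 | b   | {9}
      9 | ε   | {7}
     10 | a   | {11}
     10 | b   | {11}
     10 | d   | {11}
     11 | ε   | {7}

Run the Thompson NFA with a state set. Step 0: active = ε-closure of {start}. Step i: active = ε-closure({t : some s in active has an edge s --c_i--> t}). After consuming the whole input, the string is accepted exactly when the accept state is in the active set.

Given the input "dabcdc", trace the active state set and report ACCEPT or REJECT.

Answer: REJECT

Steps:
start: ε-closure({0}) = {0,1,2,3,4,6,8,10}
'd' @ 1: {1,7,11}  ✓accept
'a' @ 2: {}  — dead — no transitions
rest 'bcdc' ignored (set empty)
after full input: {}  (accept=1 not in)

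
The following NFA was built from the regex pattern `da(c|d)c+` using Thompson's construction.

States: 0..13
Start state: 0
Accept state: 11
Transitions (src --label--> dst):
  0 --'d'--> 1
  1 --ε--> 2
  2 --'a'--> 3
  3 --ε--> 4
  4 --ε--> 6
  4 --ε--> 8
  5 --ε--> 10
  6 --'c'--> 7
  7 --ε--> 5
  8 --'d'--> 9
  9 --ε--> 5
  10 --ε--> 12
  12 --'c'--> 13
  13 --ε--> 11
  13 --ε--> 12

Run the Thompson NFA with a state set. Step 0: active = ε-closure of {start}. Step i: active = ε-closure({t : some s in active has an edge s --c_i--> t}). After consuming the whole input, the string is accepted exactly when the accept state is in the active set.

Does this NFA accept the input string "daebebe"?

Answer: REJECT

Steps:
initial (ε-close {0}): {0}
'd' @ 1: {1,2}
'a' @ 2: {3,4,6,8}
'e' @ 3: {}  — no active states
rest 'bebe' ignored (set empty)
final: {}; accept 11 not in set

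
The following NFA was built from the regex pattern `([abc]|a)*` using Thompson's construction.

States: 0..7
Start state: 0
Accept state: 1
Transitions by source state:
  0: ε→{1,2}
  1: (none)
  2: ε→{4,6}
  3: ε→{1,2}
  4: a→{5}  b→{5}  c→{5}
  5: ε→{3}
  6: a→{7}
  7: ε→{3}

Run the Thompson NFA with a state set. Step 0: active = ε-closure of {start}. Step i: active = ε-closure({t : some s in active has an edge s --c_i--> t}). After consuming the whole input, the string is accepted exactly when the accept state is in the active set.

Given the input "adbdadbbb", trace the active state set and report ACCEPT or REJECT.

Answer: REJECT

Derivation:
S₀ = ε-closure({0}) = {0,1,2,4,6}
'a' @ 1: {1,2,3,4,5,6,7}  (accept∈set)
'd' @ 2: {}  — dead — no transitions
rest 'bdadbbb' ignored (set empty)
final: {}; accept 1 not in set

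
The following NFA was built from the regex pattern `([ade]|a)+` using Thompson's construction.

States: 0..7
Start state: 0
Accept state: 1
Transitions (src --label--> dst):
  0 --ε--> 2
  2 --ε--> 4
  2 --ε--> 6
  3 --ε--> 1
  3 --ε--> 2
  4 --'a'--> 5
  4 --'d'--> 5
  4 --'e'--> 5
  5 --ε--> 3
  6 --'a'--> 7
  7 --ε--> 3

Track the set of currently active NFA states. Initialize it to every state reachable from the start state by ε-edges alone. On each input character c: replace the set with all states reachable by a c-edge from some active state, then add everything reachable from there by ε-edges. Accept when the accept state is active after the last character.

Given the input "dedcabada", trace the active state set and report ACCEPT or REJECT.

S₀ = ε-closure({0}) = {0,2,4,6}
'd' @ 1: {1,2,3,4,5,6}  ✓accept
'e' @ 2: {1,2,3,4,5,6}  ✓accept
'd' @ 3: {1,2,3,4,5,6}  ✓accept
'c' @ 4: {}  — state set empty
rest 'abada' ignored (set empty)
final: {}; accept 1 not in set

Answer: REJECT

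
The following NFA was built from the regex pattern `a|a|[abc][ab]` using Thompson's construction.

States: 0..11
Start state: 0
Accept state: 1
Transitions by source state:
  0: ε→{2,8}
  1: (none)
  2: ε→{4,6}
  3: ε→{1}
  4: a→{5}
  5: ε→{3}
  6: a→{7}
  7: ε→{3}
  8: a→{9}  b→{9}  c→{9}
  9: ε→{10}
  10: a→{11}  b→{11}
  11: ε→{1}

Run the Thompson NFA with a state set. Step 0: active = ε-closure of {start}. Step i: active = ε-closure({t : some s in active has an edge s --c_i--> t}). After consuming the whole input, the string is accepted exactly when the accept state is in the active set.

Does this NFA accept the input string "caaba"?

start: ε-closure({0}) = {0,2,4,6,8}
'c' @ 1: {9,10}
'a' @ 2: {1,11}  [accepting]
'a' @ 3: {}  — no active states
rest 'ba' ignored (set empty)
end set {} — state 1 not in

Answer: REJECT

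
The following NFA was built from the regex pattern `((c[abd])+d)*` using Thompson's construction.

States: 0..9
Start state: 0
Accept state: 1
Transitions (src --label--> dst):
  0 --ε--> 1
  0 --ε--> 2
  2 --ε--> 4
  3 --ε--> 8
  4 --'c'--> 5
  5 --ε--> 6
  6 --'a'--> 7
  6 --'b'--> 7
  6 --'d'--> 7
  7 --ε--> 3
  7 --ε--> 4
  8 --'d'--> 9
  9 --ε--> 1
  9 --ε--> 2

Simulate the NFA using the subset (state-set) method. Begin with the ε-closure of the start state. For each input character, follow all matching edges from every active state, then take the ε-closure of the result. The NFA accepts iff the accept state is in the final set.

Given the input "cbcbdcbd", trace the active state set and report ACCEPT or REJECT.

S₀ = ε-closure({0}) = {0,1,2,4}
'c' @ 1: {5,6}
'b' @ 2: {3,4,7,8}
'c' @ 3: {5,6}
'b' @ 4: {3,4,7,8}
'd' @ 5: {1,2,4,9}  (accept∈set)
'c' @ 6: {5,6}
'b' @ 7: {3,4,7,8}
'd' @ 8: {1,2,4,9}  (accept∈set)
final: {1,2,4,9}; accept 1 in set

Answer: ACCEPT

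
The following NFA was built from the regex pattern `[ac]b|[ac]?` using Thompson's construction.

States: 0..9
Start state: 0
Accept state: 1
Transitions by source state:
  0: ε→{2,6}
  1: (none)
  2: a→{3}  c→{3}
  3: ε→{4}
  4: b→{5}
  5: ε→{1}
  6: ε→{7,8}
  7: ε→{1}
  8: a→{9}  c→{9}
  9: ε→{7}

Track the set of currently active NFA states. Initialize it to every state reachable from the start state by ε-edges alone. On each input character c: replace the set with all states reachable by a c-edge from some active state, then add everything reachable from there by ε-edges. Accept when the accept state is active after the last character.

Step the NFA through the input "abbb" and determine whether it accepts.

Answer: REJECT

Derivation:
initial (ε-close {0}): {0,1,2,6,7,8}
'a' @ 1: {1,3,4,7,9}  ✓accept
'b' @ 2: {1,5}  ✓accept
'b' @ 3: {}  — dead — no transitions
rest 'b' ignored (set empty)
end set {} — state 1 not in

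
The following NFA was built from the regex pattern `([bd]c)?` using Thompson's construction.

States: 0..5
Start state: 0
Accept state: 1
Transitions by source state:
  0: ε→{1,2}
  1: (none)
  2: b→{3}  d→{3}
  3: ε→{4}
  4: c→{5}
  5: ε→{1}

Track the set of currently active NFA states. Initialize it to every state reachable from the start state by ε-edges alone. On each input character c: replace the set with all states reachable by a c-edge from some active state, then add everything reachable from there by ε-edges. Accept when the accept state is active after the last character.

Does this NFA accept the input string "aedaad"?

start: ε-closure({0}) = {0,1,2}
'a' @ 1: {}  — dead — no transitions
rest 'edaad' ignored (set empty)
end set {} — state 1 not in

Answer: REJECT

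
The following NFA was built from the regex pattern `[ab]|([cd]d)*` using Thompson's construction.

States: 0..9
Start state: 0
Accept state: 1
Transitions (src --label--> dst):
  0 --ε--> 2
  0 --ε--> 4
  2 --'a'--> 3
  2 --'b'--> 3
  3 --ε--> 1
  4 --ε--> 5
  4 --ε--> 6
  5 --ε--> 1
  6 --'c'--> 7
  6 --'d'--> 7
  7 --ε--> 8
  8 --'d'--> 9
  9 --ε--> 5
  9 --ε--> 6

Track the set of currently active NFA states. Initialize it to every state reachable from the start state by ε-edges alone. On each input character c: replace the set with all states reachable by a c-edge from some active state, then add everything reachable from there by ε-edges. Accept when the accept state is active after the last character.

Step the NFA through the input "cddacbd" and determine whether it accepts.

Answer: REJECT

Steps:
S₀ = ε-closure({0}) = {0,1,2,4,5,6}
'c' @ 1: {7,8}
'd' @ 2: {1,5,6,9}  (accept∈set)
'd' @ 3: {7,8}
'a' @ 4: {}  — state set empty
rest 'cbd' ignored (set empty)
after full input: {}  (accept=1 not in)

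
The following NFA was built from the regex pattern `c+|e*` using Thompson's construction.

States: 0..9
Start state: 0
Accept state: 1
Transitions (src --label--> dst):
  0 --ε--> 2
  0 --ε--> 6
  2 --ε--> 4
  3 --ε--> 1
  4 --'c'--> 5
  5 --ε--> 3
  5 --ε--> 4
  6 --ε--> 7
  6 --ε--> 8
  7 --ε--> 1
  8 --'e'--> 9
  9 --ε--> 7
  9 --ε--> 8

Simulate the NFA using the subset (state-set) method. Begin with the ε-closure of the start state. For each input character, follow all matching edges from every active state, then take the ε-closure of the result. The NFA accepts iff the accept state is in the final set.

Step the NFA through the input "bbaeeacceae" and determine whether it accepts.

initial (ε-close {0}): {0,1,2,4,6,7,8}
'b' @ 1: {}  — state set empty
rest 'baeeacceae' ignored (set empty)
after full input: {}  (accept=1 not in)

Answer: REJECT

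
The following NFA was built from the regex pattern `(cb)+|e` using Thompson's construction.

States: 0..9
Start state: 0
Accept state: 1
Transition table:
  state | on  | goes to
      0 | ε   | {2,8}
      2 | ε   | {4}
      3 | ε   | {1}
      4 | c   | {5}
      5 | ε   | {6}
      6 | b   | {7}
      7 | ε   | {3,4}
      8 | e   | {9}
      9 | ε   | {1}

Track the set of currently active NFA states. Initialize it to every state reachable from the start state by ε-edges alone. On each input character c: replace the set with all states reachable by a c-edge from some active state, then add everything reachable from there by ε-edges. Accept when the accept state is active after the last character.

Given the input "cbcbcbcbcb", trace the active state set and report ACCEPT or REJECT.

initial (ε-close {0}): {0,2,4,8}
'c' @ 1: {5,6}
'b' @ 2: {1,3,4,7}  [accepting]
'c' @ 3: {5,6}
'b' @ 4: {1,3,4,7}  [accepting]
'c' @ 5: {5,6}
'b' @ 6: {1,3,4,7}  [accepting]
'c' @ 7: {5,6}
'b' @ 8: {1,3,4,7}  [accepting]
'c' @ 9: {5,6}
'b' @ 10: {1,3,4,7}  [accepting]
final: {1,3,4,7}; accept 1 in set

Answer: ACCEPT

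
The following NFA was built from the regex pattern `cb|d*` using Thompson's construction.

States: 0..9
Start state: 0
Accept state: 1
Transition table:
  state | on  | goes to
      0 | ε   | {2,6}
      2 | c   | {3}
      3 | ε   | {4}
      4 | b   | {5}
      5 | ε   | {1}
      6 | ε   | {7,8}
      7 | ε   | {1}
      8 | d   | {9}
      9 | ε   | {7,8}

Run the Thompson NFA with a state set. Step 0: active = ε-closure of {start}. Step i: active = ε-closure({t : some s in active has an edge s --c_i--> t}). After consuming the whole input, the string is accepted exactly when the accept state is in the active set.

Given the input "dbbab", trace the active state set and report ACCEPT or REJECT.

S₀ = ε-closure({0}) = {0,1,2,6,7,8}
'd' @ 1: {1,7,8,9}  [accepting]
'b' @ 2: {}  — dead — no transitions
rest 'bab' ignored (set empty)
final: {}; accept 1 not in set

Answer: REJECT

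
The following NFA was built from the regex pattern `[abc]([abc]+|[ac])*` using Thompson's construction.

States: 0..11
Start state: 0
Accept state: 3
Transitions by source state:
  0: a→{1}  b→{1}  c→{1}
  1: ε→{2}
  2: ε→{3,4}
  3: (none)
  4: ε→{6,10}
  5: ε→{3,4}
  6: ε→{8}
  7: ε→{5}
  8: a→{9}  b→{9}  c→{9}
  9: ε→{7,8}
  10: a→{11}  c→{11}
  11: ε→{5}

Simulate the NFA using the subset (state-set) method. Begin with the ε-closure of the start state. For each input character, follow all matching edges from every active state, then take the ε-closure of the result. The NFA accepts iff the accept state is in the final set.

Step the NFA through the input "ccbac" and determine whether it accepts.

initial (ε-close {0}): {0}
'c' @ 1: {1,2,3,4,6,8,10}  (accept∈set)
'c' @ 2: {3,4,5,6,7,8,9,10,11}  (accept∈set)
'b' @ 3: {3,4,5,6,7,8,9,10}  (accept∈set)
'a' @ 4: {3,4,5,6,7,8,9,10,11}  (accept∈set)
'c' @ 5: {3,4,5,6,7,8,9,10,11}  (accept∈set)
end set {3,4,5,6,7,8,9,10,11} — state 3 in

Answer: ACCEPT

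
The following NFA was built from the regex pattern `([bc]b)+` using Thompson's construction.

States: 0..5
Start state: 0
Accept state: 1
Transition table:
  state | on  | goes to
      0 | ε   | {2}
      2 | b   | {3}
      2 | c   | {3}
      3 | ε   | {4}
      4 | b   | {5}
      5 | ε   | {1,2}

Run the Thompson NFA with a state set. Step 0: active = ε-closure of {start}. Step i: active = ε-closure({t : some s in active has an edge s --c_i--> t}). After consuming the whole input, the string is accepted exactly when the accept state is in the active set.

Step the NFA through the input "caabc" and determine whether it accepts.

Answer: REJECT

Trace:
initial (ε-close {0}): {0,2}
'c' @ 1: {3,4}
'a' @ 2: {}  — no active states
rest 'abc' ignored (set empty)
after full input: {}  (accept=1 not in)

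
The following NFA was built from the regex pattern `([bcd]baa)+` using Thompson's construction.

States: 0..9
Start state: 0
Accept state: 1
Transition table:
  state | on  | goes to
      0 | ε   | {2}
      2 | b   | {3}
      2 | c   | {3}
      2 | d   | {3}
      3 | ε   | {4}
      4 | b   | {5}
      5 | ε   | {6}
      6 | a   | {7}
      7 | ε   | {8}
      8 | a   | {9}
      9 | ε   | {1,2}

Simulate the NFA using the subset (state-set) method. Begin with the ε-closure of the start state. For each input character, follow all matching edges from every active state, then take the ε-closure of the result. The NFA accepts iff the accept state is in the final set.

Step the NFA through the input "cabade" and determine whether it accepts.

S₀ = ε-closure({0}) = {0,2}
'c' @ 1: {3,4}
'a' @ 2: {}  — state set empty
rest 'bade' ignored (set empty)
final: {}; accept 1 not in set

Answer: REJECT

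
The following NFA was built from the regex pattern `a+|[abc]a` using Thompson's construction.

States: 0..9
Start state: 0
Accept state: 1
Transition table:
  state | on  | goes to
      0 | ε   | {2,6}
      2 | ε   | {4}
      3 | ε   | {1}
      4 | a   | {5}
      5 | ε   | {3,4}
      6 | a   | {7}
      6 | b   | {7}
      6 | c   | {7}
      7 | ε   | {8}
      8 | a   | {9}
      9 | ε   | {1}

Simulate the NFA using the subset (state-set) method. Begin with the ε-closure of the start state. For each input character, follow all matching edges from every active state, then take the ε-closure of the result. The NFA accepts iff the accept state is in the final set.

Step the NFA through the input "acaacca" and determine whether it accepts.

Answer: REJECT

Trace:
S₀ = ε-closure({0}) = {0,2,4,6}
'a' @ 1: {1,3,4,5,7,8}  (accept∈set)
'c' @ 2: {}  — dead — no transitions
rest 'aacca' ignored (set empty)
after full input: {}  (accept=1 not in)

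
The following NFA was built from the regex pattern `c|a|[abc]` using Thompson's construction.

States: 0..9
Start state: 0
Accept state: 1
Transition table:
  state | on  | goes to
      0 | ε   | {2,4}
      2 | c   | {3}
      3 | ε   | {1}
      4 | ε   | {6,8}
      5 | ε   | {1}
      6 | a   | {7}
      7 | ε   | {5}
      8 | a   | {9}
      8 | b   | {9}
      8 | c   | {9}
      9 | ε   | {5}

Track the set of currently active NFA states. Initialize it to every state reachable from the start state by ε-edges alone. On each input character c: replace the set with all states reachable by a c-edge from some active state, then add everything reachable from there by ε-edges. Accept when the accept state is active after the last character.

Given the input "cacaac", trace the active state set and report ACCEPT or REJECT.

start: ε-closure({0}) = {0,2,4,6,8}
'c' @ 1: {1,3,5,9}  (accept∈set)
'a' @ 2: {}  — dead — no transitions
rest 'caac' ignored (set empty)
after full input: {}  (accept=1 not in)

Answer: REJECT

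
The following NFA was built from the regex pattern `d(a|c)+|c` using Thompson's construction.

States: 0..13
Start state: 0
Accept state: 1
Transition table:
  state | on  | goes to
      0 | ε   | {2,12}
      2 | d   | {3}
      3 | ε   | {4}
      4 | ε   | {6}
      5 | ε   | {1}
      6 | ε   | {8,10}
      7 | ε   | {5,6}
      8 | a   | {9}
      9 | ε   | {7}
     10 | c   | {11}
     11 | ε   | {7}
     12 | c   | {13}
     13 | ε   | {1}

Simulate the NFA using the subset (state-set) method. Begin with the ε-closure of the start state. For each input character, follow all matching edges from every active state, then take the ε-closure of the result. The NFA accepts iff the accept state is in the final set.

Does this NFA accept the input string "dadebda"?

S₀ = ε-closure({0}) = {0,2,12}
'd' @ 1: {3,4,6,8,10}
'a' @ 2: {1,5,6,7,8,9,10}  [accepting]
'd' @ 3: {}  — state set empty
rest 'ebda' ignored (set empty)
final: {}; accept 1 not in set

Answer: REJECT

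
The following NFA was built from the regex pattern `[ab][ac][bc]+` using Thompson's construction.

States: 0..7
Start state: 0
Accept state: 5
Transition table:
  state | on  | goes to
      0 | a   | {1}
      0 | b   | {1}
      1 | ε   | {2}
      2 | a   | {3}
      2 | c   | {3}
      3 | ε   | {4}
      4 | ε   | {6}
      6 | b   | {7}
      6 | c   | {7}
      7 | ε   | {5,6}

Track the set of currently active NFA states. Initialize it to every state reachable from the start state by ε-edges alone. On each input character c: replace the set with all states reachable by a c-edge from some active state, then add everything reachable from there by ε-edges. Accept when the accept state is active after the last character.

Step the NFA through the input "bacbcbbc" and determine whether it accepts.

Answer: ACCEPT

Trace:
initial (ε-close {0}): {0}
'b' @ 1: {1,2}
'a' @ 2: {3,4,6}
'c' @ 3: {5,6,7}  [accepting]
'b' @ 4: {5,6,7}  [accepting]
'c' @ 5: {5,6,7}  [accepting]
'b' @ 6: {5,6,7}  [accepting]
'b' @ 7: {5,6,7}  [accepting]
'c' @ 8: {5,6,7}  [accepting]
end set {5,6,7} — state 5 in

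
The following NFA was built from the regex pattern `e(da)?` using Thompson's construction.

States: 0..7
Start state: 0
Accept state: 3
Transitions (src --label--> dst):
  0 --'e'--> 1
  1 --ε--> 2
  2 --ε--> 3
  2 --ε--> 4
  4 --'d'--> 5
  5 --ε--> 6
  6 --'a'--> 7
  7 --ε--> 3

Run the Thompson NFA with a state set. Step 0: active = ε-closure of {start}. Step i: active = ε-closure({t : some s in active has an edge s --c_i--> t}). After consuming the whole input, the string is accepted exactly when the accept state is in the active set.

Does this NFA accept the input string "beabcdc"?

initial (ε-close {0}): {0}
'b' @ 1: {}  — no active states
rest 'eabcdc' ignored (set empty)
after full input: {}  (accept=3 not in)

Answer: REJECT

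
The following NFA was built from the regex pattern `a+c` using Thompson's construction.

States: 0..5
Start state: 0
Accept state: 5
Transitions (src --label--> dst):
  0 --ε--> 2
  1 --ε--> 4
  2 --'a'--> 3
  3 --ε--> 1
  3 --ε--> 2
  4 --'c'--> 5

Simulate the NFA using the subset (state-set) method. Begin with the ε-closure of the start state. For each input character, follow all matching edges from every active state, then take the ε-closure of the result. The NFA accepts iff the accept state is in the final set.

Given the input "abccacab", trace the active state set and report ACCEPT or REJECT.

start: ε-closure({0}) = {0,2}
'a' @ 1: {1,2,3,4}
'b' @ 2: {}  — state set empty
rest 'ccacab' ignored (set empty)
after full input: {}  (accept=5 not in)

Answer: REJECT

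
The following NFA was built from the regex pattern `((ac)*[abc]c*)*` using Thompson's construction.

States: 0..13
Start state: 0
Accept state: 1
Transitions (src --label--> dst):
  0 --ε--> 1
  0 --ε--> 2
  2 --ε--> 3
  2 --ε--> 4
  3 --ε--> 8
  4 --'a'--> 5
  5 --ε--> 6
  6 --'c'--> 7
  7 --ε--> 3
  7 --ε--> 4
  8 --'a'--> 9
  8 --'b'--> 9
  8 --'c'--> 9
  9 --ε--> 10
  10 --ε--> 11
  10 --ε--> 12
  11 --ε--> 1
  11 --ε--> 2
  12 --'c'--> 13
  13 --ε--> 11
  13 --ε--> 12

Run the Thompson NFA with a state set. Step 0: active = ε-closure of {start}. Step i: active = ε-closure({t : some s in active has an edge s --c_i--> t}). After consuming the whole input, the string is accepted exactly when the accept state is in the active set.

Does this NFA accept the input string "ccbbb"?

Answer: ACCEPT

Derivation:
initial (ε-close {0}): {0,1,2,3,4,8}
'c' @ 1: {1,2,3,4,8,9,10,11,12}  (accept∈set)
'c' @ 2: {1,2,3,4,8,9,10,11,12,13}  (accept∈set)
'b' @ 3: {1,2,3,4,8,9,10,11,12}  (accept∈set)
'b' @ 4: {1,2,3,4,8,9,10,11,12}  (accept∈set)
'b' @ 5: {1,2,3,4,8,9,10,11,12}  (accept∈set)
final: {1,2,3,4,8,9,10,11,12}; accept 1 in set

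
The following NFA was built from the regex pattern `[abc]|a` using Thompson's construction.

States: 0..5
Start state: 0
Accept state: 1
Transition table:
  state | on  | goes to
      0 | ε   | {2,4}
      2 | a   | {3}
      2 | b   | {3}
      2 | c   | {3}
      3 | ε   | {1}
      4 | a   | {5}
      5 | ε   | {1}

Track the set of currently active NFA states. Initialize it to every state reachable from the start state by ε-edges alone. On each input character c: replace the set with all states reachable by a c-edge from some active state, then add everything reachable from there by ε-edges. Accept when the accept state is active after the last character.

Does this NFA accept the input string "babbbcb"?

S₀ = ε-closure({0}) = {0,2,4}
'b' @ 1: {1,3}  (accept∈set)
'a' @ 2: {}  — state set empty
rest 'bbbcb' ignored (set empty)
end set {} — state 1 not in

Answer: REJECT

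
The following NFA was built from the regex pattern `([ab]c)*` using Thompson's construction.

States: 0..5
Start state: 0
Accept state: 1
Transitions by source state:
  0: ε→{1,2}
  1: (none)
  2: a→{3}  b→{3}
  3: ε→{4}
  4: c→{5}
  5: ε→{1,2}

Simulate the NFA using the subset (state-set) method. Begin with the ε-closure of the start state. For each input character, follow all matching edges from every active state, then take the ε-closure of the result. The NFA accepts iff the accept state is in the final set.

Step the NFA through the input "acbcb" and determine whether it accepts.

Answer: REJECT

Trace:
S₀ = ε-closure({0}) = {0,1,2}
'a' @ 1: {3,4}
'c' @ 2: {1,2,5}  [accepting]
'b' @ 3: {3,4}
'c' @ 4: {1,2,5}  [accepting]
'b' @ 5: {3,4}
final: {3,4}; accept 1 not in set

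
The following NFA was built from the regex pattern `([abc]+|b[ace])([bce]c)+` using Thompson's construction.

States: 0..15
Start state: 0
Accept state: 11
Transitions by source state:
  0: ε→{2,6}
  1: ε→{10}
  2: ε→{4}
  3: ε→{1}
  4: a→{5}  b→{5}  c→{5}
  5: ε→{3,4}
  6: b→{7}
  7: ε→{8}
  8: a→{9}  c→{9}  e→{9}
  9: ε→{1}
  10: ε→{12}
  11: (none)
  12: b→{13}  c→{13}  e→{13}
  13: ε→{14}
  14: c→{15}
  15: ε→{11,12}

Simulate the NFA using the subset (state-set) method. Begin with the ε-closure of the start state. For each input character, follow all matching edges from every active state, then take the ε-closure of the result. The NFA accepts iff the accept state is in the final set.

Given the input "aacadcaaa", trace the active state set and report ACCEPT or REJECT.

start: ε-closure({0}) = {0,2,4,6}
'a' @ 1: {1,3,4,5,10,12}
'a' @ 2: {1,3,4,5,10,12}
'c' @ 3: {1,3,4,5,10,12,13,14}
'a' @ 4: {1,3,4,5,10,12}
'd' @ 5: {}  — state set empty
rest 'caaa' ignored (set empty)
after full input: {}  (accept=11 not in)

Answer: REJECT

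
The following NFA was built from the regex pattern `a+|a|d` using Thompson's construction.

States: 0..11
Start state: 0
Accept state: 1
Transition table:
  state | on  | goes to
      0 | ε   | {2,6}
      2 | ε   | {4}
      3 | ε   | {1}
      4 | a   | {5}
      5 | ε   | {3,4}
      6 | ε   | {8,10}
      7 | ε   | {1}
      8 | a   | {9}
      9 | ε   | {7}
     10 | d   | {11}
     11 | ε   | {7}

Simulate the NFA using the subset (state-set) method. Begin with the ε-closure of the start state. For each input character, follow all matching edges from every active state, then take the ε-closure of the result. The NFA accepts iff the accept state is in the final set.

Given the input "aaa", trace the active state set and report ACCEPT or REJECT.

initial (ε-close {0}): {0,2,4,6,8,10}
'a' @ 1: {1,3,4,5,7,9}  (accept∈set)
'a' @ 2: {1,3,4,5}  (accept∈set)
'a' @ 3: {1,3,4,5}  (accept∈set)
end set {1,3,4,5} — state 1 in

Answer: ACCEPT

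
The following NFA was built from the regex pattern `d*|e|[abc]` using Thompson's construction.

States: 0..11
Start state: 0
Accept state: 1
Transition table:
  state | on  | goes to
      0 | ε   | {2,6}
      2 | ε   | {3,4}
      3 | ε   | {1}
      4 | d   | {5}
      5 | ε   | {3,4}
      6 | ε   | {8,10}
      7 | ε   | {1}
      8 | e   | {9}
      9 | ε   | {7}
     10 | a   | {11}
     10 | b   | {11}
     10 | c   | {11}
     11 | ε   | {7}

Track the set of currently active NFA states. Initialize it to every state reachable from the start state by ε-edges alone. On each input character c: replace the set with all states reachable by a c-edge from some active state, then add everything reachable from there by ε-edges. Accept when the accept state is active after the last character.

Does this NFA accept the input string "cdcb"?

initial (ε-close {0}): {0,1,2,3,4,6,8,10}
'c' @ 1: {1,7,11}  (accept∈set)
'd' @ 2: {}  — no active states
rest 'cb' ignored (set empty)
after full input: {}  (accept=1 not in)

Answer: REJECT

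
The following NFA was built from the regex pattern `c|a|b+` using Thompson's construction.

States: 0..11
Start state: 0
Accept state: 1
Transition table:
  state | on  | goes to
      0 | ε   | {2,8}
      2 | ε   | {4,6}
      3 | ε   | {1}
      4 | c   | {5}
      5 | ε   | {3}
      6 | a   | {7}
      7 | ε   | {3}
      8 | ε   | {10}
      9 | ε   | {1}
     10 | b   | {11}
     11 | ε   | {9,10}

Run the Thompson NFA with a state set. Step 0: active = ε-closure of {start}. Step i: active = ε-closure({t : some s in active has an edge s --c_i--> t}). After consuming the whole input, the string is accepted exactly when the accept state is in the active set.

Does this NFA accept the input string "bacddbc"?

Answer: REJECT

Derivation:
start: ε-closure({0}) = {0,2,4,6,8,10}
'b' @ 1: {1,9,10,11}  (accept∈set)
'a' @ 2: {}  — dead — no transitions
rest 'cddbc' ignored (set empty)
final: {}; accept 1 not in set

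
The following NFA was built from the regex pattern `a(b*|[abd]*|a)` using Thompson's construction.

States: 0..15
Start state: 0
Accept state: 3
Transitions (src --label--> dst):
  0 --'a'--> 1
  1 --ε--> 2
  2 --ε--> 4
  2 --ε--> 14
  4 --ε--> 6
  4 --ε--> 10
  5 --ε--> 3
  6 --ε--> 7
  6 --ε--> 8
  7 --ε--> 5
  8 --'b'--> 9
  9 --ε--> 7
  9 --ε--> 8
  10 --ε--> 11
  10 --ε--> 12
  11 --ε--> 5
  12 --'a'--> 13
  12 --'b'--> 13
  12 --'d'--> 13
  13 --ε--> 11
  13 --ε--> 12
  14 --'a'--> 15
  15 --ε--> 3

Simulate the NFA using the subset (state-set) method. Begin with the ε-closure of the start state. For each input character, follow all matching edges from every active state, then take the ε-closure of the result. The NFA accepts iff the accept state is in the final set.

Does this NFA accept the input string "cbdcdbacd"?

initial (ε-close {0}): {0}
'c' @ 1: {}  — no active states
rest 'bdcdbacd' ignored (set empty)
end set {} — state 3 not in

Answer: REJECT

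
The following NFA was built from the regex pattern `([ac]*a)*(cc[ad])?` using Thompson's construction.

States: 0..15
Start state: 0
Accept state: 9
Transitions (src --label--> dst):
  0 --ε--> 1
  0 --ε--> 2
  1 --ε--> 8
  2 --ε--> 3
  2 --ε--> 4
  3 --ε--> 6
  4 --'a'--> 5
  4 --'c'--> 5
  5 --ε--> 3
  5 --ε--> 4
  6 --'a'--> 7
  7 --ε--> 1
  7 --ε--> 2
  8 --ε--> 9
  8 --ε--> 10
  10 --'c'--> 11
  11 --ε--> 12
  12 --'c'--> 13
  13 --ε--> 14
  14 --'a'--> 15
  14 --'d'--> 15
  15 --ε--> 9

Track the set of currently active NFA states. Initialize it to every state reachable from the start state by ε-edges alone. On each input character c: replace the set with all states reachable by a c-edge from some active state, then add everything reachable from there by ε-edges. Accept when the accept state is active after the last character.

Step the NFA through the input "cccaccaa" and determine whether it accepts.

S₀ = ε-closure({0}) = {0,1,2,3,4,6,8,9,10}
'c' @ 1: {3,4,5,6,11,12}
'c' @ 2: {3,4,5,6,13,14}
'c' @ 3: {3,4,5,6}
'a' @ 4: {1,2,3,4,5,6,7,8,9,10}  [accepting]
'c' @ 5: {3,4,5,6,11,12}
'c' @ 6: {3,4,5,6,13,14}
'a' @ 7: {1,2,3,4,5,6,7,8,9,10,15}  [accepting]
'a' @ 8: {1,2,3,4,5,6,7,8,9,10}  [accepting]
after full input: {1,2,3,4,5,6,7,8,9,10}  (accept=9 in)

Answer: ACCEPT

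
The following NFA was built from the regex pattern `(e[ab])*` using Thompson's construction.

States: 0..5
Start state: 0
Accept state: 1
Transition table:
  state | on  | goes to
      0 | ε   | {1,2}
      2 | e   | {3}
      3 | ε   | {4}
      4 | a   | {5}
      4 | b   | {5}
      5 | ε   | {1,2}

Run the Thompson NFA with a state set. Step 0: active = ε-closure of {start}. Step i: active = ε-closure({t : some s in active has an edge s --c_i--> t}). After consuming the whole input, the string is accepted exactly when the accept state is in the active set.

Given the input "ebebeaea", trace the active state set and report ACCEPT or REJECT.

start: ε-closure({0}) = {0,1,2}
'e' @ 1: {3,4}
'b' @ 2: {1,2,5}  (accept∈set)
'e' @ 3: {3,4}
'b' @ 4: {1,2,5}  (accept∈set)
'e' @ 5: {3,4}
'a' @ 6: {1,2,5}  (accept∈set)
'e' @ 7: {3,4}
'a' @ 8: {1,2,5}  (accept∈set)
final: {1,2,5}; accept 1 in set

Answer: ACCEPT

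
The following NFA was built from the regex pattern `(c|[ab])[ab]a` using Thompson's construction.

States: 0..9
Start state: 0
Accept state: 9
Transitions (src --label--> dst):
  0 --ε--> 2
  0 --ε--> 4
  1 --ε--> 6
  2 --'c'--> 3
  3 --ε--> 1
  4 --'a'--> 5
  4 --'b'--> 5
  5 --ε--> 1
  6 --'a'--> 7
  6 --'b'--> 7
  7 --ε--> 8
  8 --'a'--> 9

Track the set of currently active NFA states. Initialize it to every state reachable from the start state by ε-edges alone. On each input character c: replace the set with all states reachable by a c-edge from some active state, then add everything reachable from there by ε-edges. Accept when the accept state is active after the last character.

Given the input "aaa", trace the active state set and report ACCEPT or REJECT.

start: ε-closure({0}) = {0,2,4}
'a' @ 1: {1,5,6}
'a' @ 2: {7,8}
'a' @ 3: {9}  ✓accept
end set {9} — state 9 in

Answer: ACCEPT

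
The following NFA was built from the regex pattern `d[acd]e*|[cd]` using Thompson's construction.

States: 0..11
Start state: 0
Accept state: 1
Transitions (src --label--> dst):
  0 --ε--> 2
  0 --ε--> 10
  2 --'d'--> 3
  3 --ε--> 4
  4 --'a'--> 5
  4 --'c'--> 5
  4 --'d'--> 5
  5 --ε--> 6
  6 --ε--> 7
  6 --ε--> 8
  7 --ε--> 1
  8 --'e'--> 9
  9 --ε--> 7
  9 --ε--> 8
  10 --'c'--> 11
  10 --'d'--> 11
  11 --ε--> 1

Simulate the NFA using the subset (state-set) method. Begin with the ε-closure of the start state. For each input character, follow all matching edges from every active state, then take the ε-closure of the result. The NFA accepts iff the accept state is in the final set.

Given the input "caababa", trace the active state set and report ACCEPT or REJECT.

initial (ε-close {0}): {0,2,10}
'c' @ 1: {1,11}  ✓accept
'a' @ 2: {}  — state set empty
rest 'ababa' ignored (set empty)
after full input: {}  (accept=1 not in)

Answer: REJECT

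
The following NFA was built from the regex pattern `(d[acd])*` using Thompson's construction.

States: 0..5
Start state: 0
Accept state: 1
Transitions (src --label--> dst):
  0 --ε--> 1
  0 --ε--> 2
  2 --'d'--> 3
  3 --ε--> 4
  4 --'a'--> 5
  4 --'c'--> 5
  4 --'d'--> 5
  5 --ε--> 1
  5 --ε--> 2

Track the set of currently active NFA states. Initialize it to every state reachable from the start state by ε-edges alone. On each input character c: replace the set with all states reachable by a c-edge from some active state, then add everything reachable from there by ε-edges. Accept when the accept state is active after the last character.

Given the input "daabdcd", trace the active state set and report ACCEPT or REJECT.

Answer: REJECT

Derivation:
initial (ε-close {0}): {0,1,2}
'd' @ 1: {3,4}
'a' @ 2: {1,2,5}  (accept∈set)
'a' @ 3: {}  — dead — no transitions
rest 'bdcd' ignored (set empty)
end set {} — state 1 not in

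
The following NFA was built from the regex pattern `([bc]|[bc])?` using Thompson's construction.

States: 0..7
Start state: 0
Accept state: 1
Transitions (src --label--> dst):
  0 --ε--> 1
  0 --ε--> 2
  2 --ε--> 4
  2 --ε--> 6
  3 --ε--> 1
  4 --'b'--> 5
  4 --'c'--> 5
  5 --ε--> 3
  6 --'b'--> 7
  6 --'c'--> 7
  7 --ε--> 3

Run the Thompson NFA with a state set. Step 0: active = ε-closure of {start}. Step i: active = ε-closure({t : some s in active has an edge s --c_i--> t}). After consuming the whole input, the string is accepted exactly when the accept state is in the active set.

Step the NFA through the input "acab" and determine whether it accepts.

S₀ = ε-closure({0}) = {0,1,2,4,6}
'a' @ 1: {}  — dead — no transitions
rest 'cab' ignored (set empty)
final: {}; accept 1 not in set

Answer: REJECT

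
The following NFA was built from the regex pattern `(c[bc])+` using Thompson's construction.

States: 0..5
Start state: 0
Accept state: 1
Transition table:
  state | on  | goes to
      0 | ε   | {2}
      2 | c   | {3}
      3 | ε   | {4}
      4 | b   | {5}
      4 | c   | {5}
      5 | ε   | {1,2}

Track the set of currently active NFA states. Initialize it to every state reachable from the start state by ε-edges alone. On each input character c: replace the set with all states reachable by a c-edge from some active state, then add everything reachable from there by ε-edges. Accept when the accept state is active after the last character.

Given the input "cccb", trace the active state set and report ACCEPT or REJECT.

S₀ = ε-closure({0}) = {0,2}
'c' @ 1: {3,4}
'c' @ 2: {1,2,5}  (accept∈set)
'c' @ 3: {3,4}
'b' @ 4: {1,2,5}  (accept∈set)
final: {1,2,5}; accept 1 in set

Answer: ACCEPT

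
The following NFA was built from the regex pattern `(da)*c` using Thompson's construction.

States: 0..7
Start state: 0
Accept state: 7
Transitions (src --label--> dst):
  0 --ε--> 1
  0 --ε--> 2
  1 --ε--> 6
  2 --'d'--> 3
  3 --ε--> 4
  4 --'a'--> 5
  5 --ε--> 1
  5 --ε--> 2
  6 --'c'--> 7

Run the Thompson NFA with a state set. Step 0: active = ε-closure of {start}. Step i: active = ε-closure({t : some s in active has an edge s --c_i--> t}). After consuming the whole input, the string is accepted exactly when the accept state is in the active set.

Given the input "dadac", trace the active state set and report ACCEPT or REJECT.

S₀ = ε-closure({0}) = {0,1,2,6}
'd' @ 1: {3,4}
'a' @ 2: {1,2,5,6}
'd' @ 3: {3,4}
'a' @ 4: {1,2,5,6}
'c' @ 5: {7}  ✓accept
final: {7}; accept 7 in set

Answer: ACCEPT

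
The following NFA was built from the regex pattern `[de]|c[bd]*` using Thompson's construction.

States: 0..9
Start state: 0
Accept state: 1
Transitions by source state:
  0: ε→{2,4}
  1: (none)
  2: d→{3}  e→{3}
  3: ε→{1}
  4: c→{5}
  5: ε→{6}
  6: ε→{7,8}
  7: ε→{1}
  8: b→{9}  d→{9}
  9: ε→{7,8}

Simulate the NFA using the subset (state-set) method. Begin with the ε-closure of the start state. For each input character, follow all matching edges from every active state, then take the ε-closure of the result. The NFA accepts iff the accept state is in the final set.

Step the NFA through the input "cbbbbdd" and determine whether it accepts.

Answer: ACCEPT

Steps:
initial (ε-close {0}): {0,2,4}
'c' @ 1: {1,5,6,7,8}  ✓accept
'b' @ 2: {1,7,8,9}  ✓accept
'b' @ 3: {1,7,8,9}  ✓accept
'b' @ 4: {1,7,8,9}  ✓accept
'b' @ 5: {1,7,8,9}  ✓accept
'd' @ 6: {1,7,8,9}  ✓accept
'd' @ 7: {1,7,8,9}  ✓accept
end set {1,7,8,9} — state 1 in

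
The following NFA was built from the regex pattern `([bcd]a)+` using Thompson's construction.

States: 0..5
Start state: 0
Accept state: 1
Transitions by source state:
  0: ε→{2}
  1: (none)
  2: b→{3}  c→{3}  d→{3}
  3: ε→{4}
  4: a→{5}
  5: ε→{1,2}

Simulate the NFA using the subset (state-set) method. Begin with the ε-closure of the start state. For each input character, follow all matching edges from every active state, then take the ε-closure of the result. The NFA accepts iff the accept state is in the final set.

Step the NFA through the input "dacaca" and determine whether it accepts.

S₀ = ε-closure({0}) = {0,2}
'd' @ 1: {3,4}
'a' @ 2: {1,2,5}  (accept∈set)
'c' @ 3: {3,4}
'a' @ 4: {1,2,5}  (accept∈set)
'c' @ 5: {3,4}
'a' @ 6: {1,2,5}  (accept∈set)
final: {1,2,5}; accept 1 in set

Answer: ACCEPT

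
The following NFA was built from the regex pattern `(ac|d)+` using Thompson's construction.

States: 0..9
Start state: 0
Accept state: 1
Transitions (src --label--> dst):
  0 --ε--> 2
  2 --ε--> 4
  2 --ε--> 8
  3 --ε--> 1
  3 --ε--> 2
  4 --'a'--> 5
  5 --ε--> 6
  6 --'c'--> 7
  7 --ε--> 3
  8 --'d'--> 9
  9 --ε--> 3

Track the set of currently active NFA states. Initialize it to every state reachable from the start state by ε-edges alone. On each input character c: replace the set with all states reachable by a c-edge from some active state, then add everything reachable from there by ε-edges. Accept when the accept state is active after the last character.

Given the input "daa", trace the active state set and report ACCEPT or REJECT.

initial (ε-close {0}): {0,2,4,8}
'd' @ 1: {1,2,3,4,8,9}  ✓accept
'a' @ 2: {5,6}
'a' @ 3: {}  — state set empty
after full input: {}  (accept=1 not in)

Answer: REJECT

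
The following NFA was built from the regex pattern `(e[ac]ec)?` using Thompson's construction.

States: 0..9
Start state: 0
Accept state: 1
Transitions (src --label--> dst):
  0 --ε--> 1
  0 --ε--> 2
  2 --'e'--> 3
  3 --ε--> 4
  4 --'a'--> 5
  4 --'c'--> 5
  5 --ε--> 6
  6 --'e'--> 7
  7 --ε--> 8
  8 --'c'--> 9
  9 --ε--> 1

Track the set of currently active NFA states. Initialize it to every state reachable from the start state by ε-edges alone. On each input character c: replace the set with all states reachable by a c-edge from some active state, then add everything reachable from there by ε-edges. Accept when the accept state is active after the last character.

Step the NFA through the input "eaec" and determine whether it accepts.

Answer: ACCEPT

Derivation:
start: ε-closure({0}) = {0,1,2}
'e' @ 1: {3,4}
'a' @ 2: {5,6}
'e' @ 3: {7,8}
'c' @ 4: {1,9}  (accept∈set)
end set {1,9} — state 1 in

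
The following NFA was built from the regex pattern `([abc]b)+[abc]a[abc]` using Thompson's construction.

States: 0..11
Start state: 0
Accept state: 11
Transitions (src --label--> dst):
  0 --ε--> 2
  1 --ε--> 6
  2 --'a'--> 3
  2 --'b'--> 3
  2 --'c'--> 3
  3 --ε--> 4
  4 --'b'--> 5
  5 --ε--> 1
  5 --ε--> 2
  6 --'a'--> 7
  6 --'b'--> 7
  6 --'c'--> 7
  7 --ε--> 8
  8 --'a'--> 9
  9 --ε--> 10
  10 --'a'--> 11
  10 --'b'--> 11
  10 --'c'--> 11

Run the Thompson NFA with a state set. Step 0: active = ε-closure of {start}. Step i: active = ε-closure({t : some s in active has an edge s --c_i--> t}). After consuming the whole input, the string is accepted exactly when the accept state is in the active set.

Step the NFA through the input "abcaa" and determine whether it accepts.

S₀ = ε-closure({0}) = {0,2}
'a' @ 1: {3,4}
'b' @ 2: {1,2,5,6}
'c' @ 3: {3,4,7,8}
'a' @ 4: {9,10}
'a' @ 5: {11}  [accepting]
end set {11} — state 11 in

Answer: ACCEPT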